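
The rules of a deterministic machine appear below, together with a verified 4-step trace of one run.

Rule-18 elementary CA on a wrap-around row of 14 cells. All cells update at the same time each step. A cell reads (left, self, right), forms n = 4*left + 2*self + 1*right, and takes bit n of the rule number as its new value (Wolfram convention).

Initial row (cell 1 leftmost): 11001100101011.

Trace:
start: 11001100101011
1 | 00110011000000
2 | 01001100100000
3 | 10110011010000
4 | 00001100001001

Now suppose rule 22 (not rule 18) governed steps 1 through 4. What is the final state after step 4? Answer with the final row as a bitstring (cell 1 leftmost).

(re-executing steps 1..4 under rule 22; state before step 1: 11001100101011)
1 | 00110011101000
2 | 01001100001100
3 | 11110010010010
4 | 00001111111110

00001111111110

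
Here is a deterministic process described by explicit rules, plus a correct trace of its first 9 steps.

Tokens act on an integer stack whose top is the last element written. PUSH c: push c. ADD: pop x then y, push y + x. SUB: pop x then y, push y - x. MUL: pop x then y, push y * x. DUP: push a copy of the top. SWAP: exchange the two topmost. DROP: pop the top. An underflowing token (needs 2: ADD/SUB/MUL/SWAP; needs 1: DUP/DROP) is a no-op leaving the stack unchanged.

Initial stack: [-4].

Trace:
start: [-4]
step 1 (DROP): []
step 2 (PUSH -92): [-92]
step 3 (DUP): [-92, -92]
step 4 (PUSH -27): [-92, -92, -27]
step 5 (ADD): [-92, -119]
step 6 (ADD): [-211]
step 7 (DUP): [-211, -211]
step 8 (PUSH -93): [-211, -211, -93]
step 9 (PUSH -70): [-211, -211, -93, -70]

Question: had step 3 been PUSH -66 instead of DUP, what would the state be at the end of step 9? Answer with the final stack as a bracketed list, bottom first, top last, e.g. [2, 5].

[-185, -185, -93, -70]

(re-executing from step 3 with the substitution; state before step 3: [-92])
step 3 (PUSH -66): [-92, -66]
step 4 (PUSH -27): [-92, -66, -27]
step 5 (ADD): [-92, -93]
step 6 (ADD): [-185]
step 7 (DUP): [-185, -185]
step 8 (PUSH -93): [-185, -185, -93]
step 9 (PUSH -70): [-185, -185, -93, -70]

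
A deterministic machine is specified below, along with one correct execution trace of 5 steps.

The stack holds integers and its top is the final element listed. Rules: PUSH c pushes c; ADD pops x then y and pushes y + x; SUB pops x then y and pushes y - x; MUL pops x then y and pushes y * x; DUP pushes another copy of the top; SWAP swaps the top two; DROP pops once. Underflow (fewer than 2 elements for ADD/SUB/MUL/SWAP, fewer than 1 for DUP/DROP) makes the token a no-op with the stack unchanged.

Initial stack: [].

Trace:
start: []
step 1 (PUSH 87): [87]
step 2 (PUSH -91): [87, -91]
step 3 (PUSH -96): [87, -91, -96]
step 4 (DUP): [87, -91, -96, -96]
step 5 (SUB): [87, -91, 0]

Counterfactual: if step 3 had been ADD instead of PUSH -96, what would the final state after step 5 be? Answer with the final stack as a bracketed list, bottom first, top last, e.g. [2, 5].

(re-executing from step 3 with the substitution; state before step 3: [87, -91])
step 3 (ADD): [-4]
step 4 (DUP): [-4, -4]
step 5 (SUB): [0]

[0]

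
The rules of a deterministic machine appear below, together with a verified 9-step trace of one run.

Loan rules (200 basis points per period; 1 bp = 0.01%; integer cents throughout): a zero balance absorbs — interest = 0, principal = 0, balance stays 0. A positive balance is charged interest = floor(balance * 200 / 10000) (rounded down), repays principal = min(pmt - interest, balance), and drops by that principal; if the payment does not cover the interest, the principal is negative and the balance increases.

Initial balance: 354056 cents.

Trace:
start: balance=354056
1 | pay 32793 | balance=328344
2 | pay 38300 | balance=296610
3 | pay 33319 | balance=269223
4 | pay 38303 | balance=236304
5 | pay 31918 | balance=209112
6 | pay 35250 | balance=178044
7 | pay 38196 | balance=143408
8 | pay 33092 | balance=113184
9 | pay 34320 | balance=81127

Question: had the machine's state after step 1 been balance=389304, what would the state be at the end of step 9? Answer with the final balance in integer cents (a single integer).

152550

state after step 1 := balance=389304
2 | pay 38300 | balance=358790
3 | pay 33319 | balance=332646
4 | pay 38303 | balance=300995
5 | pay 31918 | balance=275096
6 | pay 35250 | balance=245347
7 | pay 38196 | balance=212057
8 | pay 33092 | balance=183206
9 | pay 34320 | balance=152550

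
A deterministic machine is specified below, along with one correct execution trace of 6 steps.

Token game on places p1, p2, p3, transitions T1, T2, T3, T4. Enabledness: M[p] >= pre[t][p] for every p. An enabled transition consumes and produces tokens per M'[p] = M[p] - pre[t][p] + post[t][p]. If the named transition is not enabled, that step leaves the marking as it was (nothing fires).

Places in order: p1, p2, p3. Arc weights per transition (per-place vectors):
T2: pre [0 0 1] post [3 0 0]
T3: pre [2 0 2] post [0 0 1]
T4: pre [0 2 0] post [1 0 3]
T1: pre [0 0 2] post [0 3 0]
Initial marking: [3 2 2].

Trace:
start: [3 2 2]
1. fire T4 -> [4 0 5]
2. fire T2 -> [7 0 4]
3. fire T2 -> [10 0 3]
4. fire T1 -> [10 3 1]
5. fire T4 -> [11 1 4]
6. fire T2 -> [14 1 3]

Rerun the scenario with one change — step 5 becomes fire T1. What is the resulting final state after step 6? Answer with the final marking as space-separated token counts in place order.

(re-executing from step 5 with the substitution; state before step 5: [10 3 1])
5. fire T1 -> [10 3 1]
6. fire T2 -> [13 3 0]

13 3 0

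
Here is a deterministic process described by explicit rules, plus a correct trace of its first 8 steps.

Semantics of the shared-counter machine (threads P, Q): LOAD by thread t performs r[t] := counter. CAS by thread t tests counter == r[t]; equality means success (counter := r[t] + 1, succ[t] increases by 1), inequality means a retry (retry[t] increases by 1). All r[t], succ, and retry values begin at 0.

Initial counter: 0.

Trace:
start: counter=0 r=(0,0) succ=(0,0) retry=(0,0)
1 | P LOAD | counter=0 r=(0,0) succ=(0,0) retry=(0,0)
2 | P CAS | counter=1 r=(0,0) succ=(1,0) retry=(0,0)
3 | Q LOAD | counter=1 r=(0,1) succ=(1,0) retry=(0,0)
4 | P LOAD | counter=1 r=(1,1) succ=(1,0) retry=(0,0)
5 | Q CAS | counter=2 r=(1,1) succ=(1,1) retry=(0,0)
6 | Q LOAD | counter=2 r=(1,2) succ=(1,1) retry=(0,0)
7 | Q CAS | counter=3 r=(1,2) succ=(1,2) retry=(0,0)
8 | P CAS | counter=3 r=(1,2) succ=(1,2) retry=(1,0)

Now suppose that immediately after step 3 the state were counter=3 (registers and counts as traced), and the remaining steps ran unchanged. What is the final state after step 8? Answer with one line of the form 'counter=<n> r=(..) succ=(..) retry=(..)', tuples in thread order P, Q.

state after step 3 := counter=3 r=(0,1) succ=(1,0) retry=(0,0)
4 | P LOAD | counter=3 r=(3,1) succ=(1,0) retry=(0,0)
5 | Q CAS | counter=3 r=(3,1) succ=(1,0) retry=(0,1)
6 | Q LOAD | counter=3 r=(3,3) succ=(1,0) retry=(0,1)
7 | Q CAS | counter=4 r=(3,3) succ=(1,1) retry=(0,1)
8 | P CAS | counter=4 r=(3,3) succ=(1,1) retry=(1,1)

counter=4 r=(3,3) succ=(1,1) retry=(1,1)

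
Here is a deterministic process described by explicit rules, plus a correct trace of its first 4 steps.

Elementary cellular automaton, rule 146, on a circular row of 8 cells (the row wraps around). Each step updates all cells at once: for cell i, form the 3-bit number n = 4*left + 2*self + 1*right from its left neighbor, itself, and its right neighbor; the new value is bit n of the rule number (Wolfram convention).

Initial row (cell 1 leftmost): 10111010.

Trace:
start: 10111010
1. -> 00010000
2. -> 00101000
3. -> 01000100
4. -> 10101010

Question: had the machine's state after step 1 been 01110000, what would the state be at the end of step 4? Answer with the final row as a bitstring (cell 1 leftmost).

state after step 1 := 01110000
2. -> 10101000
3. -> 00000101
4. -> 10001000

10001000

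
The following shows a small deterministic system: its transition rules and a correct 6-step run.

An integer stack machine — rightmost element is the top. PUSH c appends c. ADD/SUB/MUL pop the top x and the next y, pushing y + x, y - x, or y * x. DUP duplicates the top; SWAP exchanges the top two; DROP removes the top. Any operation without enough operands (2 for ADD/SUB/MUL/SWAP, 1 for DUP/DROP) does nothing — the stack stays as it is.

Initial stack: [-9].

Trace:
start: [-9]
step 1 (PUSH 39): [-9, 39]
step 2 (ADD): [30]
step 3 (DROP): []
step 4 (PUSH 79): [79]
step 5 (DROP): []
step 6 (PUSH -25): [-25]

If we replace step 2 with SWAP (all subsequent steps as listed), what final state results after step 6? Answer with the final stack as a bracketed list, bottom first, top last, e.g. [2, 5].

(re-executing from step 2 with the substitution; state before step 2: [-9, 39])
step 2 (SWAP): [39, -9]
step 3 (DROP): [39]
step 4 (PUSH 79): [39, 79]
step 5 (DROP): [39]
step 6 (PUSH -25): [39, -25]

[39, -25]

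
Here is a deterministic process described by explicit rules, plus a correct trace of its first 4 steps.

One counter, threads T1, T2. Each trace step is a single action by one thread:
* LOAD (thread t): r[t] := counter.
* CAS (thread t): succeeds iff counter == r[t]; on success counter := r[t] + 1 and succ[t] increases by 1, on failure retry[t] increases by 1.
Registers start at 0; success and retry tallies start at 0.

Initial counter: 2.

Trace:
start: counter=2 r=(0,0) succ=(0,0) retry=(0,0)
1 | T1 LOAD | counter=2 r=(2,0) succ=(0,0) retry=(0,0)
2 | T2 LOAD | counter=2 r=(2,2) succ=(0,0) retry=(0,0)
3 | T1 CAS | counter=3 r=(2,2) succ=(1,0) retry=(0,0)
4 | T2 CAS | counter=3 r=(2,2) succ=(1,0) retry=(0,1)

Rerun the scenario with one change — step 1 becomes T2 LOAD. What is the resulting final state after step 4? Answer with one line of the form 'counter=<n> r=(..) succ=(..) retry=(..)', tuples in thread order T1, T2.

(re-executing from step 1 with the substitution; state before step 1: counter=2 r=(0,0) succ=(0,0) retry=(0,0))
1 | T2 LOAD | counter=2 r=(0,2) succ=(0,0) retry=(0,0)
2 | T2 LOAD | counter=2 r=(0,2) succ=(0,0) retry=(0,0)
3 | T1 CAS | counter=2 r=(0,2) succ=(0,0) retry=(1,0)
4 | T2 CAS | counter=3 r=(0,2) succ=(0,1) retry=(1,0)

counter=3 r=(0,2) succ=(0,1) retry=(1,0)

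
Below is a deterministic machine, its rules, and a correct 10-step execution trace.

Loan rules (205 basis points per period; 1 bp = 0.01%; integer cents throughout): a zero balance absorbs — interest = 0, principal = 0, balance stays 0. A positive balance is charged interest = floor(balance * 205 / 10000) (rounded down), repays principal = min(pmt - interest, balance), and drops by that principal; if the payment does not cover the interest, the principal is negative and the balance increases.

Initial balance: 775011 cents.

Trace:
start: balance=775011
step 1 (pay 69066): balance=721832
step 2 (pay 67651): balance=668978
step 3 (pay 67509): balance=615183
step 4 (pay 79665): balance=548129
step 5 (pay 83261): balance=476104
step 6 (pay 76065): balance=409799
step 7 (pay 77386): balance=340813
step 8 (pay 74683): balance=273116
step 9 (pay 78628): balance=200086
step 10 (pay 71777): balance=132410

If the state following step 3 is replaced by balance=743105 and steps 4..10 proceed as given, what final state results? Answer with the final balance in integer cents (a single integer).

279857

state after step 3 := balance=743105
step 4 (pay 79665): balance=678673
step 5 (pay 83261): balance=609324
step 6 (pay 76065): balance=545750
step 7 (pay 77386): balance=479551
step 8 (pay 74683): balance=414698
step 9 (pay 78628): balance=344571
step 10 (pay 71777): balance=279857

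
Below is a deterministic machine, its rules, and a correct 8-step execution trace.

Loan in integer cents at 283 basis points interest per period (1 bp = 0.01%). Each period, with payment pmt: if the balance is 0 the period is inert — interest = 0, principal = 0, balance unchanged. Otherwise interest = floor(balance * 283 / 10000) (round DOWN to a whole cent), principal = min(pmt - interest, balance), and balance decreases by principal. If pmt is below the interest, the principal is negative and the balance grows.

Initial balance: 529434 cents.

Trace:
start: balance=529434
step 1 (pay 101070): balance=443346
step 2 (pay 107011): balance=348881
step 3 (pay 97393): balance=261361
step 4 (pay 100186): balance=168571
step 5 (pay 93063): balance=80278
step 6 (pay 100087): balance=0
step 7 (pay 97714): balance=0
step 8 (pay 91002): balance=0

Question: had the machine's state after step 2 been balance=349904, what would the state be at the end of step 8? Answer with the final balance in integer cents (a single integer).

state after step 2 := balance=349904
step 3 (pay 97393): balance=262413
step 4 (pay 100186): balance=169653
step 5 (pay 93063): balance=81391
step 6 (pay 100087): balance=0
step 7 (pay 97714): balance=0
step 8 (pay 91002): balance=0

0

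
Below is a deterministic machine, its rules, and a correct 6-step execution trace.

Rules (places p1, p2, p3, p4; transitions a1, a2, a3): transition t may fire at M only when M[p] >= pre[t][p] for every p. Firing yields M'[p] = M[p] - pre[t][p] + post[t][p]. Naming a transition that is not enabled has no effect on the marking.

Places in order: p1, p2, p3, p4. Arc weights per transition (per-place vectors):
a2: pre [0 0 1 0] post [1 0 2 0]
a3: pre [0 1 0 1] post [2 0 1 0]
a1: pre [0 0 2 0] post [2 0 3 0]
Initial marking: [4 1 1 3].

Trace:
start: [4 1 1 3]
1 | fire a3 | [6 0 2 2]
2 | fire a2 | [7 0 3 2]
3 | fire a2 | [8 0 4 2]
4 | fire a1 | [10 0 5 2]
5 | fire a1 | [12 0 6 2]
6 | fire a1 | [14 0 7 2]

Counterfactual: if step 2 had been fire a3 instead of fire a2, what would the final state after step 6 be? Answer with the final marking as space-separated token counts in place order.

(re-executing from step 2 with the substitution; state before step 2: [6 0 2 2])
2 | fire a3 | [6 0 2 2]
3 | fire a2 | [7 0 3 2]
4 | fire a1 | [9 0 4 2]
5 | fire a1 | [11 0 5 2]
6 | fire a1 | [13 0 6 2]

13 0 6 2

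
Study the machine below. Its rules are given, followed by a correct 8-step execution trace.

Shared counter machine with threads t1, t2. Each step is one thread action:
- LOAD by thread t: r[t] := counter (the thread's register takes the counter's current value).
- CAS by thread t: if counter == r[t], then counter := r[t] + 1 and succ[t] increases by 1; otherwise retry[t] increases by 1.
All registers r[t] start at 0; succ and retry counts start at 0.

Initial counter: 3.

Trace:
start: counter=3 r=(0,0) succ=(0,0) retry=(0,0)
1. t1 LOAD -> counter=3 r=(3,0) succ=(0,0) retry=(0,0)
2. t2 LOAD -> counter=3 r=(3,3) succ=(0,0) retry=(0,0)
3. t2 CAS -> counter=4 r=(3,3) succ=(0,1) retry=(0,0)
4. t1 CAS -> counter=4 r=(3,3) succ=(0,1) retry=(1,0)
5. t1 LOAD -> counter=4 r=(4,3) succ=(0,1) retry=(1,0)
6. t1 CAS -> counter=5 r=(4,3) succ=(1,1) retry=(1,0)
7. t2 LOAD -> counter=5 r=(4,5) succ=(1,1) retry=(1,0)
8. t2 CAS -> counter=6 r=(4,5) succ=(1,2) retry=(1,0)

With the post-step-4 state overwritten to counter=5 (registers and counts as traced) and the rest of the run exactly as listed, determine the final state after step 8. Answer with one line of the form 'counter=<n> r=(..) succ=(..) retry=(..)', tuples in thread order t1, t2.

counter=7 r=(5,6) succ=(1,2) retry=(1,0)

state after step 4 := counter=5 r=(3,3) succ=(0,1) retry=(1,0)
5. t1 LOAD -> counter=5 r=(5,3) succ=(0,1) retry=(1,0)
6. t1 CAS -> counter=6 r=(5,3) succ=(1,1) retry=(1,0)
7. t2 LOAD -> counter=6 r=(5,6) succ=(1,1) retry=(1,0)
8. t2 CAS -> counter=7 r=(5,6) succ=(1,2) retry=(1,0)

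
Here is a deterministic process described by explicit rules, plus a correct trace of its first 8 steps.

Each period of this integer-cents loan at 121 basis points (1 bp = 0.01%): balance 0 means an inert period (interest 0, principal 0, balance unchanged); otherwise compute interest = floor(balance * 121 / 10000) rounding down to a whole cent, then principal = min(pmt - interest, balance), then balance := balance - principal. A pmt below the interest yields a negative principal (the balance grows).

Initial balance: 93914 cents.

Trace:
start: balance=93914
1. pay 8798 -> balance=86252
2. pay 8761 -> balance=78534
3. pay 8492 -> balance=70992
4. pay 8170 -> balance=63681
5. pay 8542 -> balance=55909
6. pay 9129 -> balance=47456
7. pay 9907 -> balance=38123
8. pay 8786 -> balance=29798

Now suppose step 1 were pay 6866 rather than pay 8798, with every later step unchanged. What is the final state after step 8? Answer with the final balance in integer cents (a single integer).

(re-executing from step 1 with the substitution; state before step 1: balance=93914)
1. pay 6866 -> balance=88184
2. pay 8761 -> balance=80490
3. pay 8492 -> balance=72971
4. pay 8170 -> balance=65683
5. pay 8542 -> balance=57935
6. pay 9129 -> balance=49507
7. pay 9907 -> balance=40199
8. pay 8786 -> balance=31899

31899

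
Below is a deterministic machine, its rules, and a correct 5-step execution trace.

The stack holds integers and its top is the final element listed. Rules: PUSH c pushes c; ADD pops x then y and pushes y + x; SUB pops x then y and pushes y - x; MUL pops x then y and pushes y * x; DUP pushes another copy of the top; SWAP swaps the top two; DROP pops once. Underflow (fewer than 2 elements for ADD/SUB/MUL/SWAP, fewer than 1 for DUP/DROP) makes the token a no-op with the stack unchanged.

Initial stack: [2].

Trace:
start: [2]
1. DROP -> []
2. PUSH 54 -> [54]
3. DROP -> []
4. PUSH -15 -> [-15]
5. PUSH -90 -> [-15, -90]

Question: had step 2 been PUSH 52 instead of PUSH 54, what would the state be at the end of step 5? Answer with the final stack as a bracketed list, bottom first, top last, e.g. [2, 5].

[-15, -90]

(re-executing from step 2 with the substitution; state before step 2: [])
2. PUSH 52 -> [52]
3. DROP -> []
4. PUSH -15 -> [-15]
5. PUSH -90 -> [-15, -90]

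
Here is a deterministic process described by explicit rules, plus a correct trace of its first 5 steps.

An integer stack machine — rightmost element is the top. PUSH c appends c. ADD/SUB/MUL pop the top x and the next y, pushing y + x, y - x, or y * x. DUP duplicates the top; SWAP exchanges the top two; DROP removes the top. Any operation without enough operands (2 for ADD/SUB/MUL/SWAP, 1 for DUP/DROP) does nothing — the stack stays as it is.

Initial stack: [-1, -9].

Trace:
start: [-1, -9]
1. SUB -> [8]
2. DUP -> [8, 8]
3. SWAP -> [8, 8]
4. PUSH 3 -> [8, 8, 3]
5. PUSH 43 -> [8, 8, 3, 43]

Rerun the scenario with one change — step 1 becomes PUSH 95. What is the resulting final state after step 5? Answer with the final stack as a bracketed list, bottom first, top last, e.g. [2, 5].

[-1, -9, 95, 95, 3, 43]

(re-executing from step 1 with the substitution; state before step 1: [-1, -9])
1. PUSH 95 -> [-1, -9, 95]
2. DUP -> [-1, -9, 95, 95]
3. SWAP -> [-1, -9, 95, 95]
4. PUSH 3 -> [-1, -9, 95, 95, 3]
5. PUSH 43 -> [-1, -9, 95, 95, 3, 43]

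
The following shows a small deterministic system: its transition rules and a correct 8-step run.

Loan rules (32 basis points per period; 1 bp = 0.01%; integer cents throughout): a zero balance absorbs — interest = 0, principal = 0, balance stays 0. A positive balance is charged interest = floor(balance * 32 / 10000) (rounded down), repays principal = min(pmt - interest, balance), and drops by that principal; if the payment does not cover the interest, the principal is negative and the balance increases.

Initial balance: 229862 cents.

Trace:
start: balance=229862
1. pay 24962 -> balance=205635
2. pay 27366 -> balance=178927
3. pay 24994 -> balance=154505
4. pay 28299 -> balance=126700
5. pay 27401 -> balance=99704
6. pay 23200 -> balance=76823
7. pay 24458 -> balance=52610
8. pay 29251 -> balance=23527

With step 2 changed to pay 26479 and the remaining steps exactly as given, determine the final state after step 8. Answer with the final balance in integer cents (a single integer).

24431

(re-executing from step 2 with the substitution; state before step 2: balance=205635)
2. pay 26479 -> balance=179814
3. pay 24994 -> balance=155395
4. pay 28299 -> balance=127593
5. pay 27401 -> balance=100600
6. pay 23200 -> balance=77721
7. pay 24458 -> balance=53511
8. pay 29251 -> balance=24431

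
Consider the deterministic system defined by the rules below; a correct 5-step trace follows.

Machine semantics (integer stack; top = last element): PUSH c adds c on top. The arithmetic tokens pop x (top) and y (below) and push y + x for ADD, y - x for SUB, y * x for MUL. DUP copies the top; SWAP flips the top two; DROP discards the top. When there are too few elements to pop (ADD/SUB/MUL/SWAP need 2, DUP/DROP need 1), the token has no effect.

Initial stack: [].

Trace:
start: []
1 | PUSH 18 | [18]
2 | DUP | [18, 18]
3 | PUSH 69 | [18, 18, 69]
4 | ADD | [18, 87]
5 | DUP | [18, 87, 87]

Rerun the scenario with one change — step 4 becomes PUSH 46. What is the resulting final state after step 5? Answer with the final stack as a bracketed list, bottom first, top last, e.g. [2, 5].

(re-executing from step 4 with the substitution; state before step 4: [18, 18, 69])
4 | PUSH 46 | [18, 18, 69, 46]
5 | DUP | [18, 18, 69, 46, 46]

[18, 18, 69, 46, 46]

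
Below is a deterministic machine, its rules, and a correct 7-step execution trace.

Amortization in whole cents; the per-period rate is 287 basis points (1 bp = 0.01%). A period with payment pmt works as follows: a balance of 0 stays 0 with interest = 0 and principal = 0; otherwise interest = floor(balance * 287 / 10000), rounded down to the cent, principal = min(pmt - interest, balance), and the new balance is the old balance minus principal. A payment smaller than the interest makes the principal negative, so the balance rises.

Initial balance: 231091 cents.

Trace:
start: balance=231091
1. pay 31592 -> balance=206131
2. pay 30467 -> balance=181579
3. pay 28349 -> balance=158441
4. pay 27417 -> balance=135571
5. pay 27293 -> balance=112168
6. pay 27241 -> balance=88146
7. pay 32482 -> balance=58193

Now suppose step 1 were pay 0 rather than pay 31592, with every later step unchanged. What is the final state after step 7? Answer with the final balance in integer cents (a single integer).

(re-executing from step 1 with the substitution; state before step 1: balance=231091)
1. pay 0 -> balance=237723
2. pay 30467 -> balance=214078
3. pay 28349 -> balance=191873
4. pay 27417 -> balance=169962
5. pay 27293 -> balance=147546
6. pay 27241 -> balance=124539
7. pay 32482 -> balance=95631

95631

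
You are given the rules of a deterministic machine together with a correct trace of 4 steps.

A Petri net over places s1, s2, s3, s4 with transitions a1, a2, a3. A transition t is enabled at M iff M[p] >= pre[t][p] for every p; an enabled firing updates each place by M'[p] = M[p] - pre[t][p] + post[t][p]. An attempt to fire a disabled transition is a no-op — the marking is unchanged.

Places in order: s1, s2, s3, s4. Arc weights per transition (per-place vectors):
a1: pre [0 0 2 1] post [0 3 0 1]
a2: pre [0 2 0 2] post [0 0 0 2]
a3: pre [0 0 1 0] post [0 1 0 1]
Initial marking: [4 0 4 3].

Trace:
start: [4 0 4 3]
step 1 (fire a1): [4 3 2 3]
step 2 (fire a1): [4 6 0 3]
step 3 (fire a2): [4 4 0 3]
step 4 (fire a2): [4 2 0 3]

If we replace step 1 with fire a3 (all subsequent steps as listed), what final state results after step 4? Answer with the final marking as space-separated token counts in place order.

(re-executing from step 1 with the substitution; state before step 1: [4 0 4 3])
step 1 (fire a3): [4 1 3 4]
step 2 (fire a1): [4 4 1 4]
step 3 (fire a2): [4 2 1 4]
step 4 (fire a2): [4 0 1 4]

4 0 1 4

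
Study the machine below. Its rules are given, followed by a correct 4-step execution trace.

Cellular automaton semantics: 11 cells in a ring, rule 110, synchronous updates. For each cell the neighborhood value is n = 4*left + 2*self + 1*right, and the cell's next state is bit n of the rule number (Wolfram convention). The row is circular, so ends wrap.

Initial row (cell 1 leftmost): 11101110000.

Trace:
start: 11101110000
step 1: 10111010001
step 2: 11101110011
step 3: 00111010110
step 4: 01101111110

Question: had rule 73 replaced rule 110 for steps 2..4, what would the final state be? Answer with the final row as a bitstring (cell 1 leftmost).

10111000101

(re-executing steps 2..4 under rule 73; state before step 2: 10111010001)
step 2: 10101000101
step 3: 10000010001
step 4: 10111000101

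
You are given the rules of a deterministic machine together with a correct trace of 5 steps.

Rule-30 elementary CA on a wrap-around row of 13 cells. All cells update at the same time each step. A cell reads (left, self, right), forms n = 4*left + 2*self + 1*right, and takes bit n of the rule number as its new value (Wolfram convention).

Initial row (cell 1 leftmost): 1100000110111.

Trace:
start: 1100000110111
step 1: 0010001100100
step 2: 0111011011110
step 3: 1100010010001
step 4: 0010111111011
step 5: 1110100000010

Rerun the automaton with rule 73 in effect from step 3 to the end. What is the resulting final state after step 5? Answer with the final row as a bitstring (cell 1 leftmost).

(re-executing steps 3..5 under rule 73; state before step 3: 0111011011110)
step 3: 0101011010010
step 4: 0000011000000
step 5: 1111011011111

1111011011111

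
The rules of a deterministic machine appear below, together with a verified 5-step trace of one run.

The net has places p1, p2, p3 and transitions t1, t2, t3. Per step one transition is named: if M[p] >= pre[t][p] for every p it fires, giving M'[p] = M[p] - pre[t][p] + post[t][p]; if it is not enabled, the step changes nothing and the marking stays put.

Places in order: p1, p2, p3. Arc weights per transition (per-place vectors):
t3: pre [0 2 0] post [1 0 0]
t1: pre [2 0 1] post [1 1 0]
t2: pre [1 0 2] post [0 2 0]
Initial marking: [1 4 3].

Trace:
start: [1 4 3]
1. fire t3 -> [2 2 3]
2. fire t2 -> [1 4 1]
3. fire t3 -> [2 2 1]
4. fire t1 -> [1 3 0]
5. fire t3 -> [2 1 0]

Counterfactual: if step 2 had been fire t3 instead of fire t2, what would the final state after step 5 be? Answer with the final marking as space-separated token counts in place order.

(re-executing from step 2 with the substitution; state before step 2: [2 2 3])
2. fire t3 -> [3 0 3]
3. fire t3 -> [3 0 3]
4. fire t1 -> [2 1 2]
5. fire t3 -> [2 1 2]

2 1 2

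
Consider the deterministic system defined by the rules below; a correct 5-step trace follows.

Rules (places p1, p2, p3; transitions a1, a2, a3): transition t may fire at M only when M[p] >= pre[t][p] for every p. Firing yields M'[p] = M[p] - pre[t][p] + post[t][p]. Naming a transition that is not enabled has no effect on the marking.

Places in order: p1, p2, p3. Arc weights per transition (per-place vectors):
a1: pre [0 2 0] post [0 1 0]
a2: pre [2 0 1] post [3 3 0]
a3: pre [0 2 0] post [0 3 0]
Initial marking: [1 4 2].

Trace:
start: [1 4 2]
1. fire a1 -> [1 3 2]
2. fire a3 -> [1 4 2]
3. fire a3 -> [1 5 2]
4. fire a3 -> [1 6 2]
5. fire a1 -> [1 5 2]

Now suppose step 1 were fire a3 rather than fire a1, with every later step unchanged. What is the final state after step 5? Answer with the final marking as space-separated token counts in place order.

(re-executing from step 1 with the substitution; state before step 1: [1 4 2])
1. fire a3 -> [1 5 2]
2. fire a3 -> [1 6 2]
3. fire a3 -> [1 7 2]
4. fire a3 -> [1 8 2]
5. fire a1 -> [1 7 2]

1 7 2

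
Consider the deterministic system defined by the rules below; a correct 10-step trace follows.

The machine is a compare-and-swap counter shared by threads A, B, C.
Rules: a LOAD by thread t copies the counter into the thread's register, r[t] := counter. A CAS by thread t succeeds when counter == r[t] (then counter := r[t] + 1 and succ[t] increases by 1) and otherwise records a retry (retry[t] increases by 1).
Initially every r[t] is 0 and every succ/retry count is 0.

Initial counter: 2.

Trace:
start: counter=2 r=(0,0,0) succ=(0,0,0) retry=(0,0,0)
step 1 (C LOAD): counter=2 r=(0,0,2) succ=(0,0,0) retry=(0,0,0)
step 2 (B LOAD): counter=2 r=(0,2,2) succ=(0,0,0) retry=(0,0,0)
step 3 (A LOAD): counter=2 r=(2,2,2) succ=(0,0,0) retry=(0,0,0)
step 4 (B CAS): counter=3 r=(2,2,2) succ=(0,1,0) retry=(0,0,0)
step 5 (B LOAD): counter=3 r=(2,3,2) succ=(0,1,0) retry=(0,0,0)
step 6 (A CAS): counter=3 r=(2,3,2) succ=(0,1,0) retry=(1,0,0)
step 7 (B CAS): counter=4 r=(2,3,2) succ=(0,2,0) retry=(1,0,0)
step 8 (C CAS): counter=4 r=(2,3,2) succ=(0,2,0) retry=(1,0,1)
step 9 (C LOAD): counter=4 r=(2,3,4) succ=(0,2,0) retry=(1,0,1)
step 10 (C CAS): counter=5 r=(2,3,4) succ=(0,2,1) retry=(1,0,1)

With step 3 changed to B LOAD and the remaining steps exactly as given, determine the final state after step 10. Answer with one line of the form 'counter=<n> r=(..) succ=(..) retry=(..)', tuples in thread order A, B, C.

(re-executing from step 3 with the substitution; state before step 3: counter=2 r=(0,2,2) succ=(0,0,0) retry=(0,0,0))
step 3 (B LOAD): counter=2 r=(0,2,2) succ=(0,0,0) retry=(0,0,0)
step 4 (B CAS): counter=3 r=(0,2,2) succ=(0,1,0) retry=(0,0,0)
step 5 (B LOAD): counter=3 r=(0,3,2) succ=(0,1,0) retry=(0,0,0)
step 6 (A CAS): counter=3 r=(0,3,2) succ=(0,1,0) retry=(1,0,0)
step 7 (B CAS): counter=4 r=(0,3,2) succ=(0,2,0) retry=(1,0,0)
step 8 (C CAS): counter=4 r=(0,3,2) succ=(0,2,0) retry=(1,0,1)
step 9 (C LOAD): counter=4 r=(0,3,4) succ=(0,2,0) retry=(1,0,1)
step 10 (C CAS): counter=5 r=(0,3,4) succ=(0,2,1) retry=(1,0,1)

counter=5 r=(0,3,4) succ=(0,2,1) retry=(1,0,1)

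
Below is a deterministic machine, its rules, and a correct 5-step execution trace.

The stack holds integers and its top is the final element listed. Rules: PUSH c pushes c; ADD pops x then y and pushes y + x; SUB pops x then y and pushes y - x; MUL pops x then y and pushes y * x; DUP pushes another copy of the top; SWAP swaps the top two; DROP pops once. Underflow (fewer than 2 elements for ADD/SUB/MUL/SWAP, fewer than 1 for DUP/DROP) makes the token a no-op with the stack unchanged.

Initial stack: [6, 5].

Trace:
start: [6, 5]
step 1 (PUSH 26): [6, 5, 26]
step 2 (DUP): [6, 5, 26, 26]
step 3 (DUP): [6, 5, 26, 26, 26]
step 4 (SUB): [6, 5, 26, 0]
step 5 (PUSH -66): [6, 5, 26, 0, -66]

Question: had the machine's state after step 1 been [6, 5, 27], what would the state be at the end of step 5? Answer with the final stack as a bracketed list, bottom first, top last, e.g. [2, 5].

state after step 1 := [6, 5, 27]
step 2 (DUP): [6, 5, 27, 27]
step 3 (DUP): [6, 5, 27, 27, 27]
step 4 (SUB): [6, 5, 27, 0]
step 5 (PUSH -66): [6, 5, 27, 0, -66]

[6, 5, 27, 0, -66]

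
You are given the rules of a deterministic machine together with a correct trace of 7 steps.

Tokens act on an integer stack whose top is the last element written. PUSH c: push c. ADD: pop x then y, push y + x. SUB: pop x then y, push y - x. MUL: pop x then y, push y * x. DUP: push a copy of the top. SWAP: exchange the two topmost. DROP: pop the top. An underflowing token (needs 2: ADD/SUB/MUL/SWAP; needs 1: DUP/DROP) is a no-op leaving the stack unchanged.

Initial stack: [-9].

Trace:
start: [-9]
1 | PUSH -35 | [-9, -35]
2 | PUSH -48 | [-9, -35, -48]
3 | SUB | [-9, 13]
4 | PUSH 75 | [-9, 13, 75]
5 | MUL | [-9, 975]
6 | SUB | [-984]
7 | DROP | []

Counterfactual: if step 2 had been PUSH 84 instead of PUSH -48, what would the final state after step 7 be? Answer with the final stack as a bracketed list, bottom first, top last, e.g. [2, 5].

(re-executing from step 2 with the substitution; state before step 2: [-9, -35])
2 | PUSH 84 | [-9, -35, 84]
3 | SUB | [-9, -119]
4 | PUSH 75 | [-9, -119, 75]
5 | MUL | [-9, -8925]
6 | SUB | [8916]
7 | DROP | []

[]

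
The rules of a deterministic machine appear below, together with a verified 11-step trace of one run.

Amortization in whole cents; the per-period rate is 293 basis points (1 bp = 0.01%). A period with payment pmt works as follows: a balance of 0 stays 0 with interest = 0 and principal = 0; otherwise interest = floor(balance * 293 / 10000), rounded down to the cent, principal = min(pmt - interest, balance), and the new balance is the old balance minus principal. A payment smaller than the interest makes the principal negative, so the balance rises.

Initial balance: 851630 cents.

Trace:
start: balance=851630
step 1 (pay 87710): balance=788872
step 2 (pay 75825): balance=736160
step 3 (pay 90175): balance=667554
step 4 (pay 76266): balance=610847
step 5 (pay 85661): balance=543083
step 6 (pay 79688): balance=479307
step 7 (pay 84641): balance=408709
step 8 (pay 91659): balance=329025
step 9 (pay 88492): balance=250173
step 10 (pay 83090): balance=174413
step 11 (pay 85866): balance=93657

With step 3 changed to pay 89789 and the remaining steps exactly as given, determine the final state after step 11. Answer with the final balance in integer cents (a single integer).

(re-executing from step 3 with the substitution; state before step 3: balance=736160)
step 3 (pay 89789): balance=667940
step 4 (pay 76266): balance=611244
step 5 (pay 85661): balance=543492
step 6 (pay 79688): balance=479728
step 7 (pay 84641): balance=409143
step 8 (pay 91659): balance=329471
step 9 (pay 88492): balance=250632
step 10 (pay 83090): balance=174885
step 11 (pay 85866): balance=94143

94143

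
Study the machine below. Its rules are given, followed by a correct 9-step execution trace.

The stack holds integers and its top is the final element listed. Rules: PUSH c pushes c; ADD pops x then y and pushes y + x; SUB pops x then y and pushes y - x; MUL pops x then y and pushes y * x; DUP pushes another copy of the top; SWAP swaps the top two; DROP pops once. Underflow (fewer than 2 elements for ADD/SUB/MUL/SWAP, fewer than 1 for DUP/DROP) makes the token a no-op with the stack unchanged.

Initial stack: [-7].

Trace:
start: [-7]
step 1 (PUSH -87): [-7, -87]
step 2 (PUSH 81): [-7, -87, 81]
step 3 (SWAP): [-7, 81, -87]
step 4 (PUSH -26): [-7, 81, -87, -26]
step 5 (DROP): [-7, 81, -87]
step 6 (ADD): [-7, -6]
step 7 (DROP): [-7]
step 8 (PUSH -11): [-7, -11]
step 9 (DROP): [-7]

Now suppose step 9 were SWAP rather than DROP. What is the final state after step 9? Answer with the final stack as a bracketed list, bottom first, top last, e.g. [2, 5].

(re-executing from step 9 with the substitution; state before step 9: [-7, -11])
step 9 (SWAP): [-11, -7]

[-11, -7]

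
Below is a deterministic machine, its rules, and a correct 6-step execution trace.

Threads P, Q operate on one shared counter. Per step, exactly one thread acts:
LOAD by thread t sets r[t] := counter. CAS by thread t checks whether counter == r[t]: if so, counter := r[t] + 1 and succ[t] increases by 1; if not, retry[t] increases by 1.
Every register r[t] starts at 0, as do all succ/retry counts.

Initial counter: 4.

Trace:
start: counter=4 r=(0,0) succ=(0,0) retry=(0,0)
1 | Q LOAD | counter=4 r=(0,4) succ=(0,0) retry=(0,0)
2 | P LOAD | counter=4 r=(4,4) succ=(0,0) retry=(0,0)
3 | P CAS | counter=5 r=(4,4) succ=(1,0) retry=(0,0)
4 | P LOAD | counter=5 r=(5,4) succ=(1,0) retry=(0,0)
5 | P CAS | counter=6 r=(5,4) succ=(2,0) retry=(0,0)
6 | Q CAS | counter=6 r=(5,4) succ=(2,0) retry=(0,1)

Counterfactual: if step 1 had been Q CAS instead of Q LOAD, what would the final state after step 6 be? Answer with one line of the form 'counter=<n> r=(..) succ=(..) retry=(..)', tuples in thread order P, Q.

counter=6 r=(5,0) succ=(2,0) retry=(0,2)

(re-executing from step 1 with the substitution; state before step 1: counter=4 r=(0,0) succ=(0,0) retry=(0,0))
1 | Q CAS | counter=4 r=(0,0) succ=(0,0) retry=(0,1)
2 | P LOAD | counter=4 r=(4,0) succ=(0,0) retry=(0,1)
3 | P CAS | counter=5 r=(4,0) succ=(1,0) retry=(0,1)
4 | P LOAD | counter=5 r=(5,0) succ=(1,0) retry=(0,1)
5 | P CAS | counter=6 r=(5,0) succ=(2,0) retry=(0,1)
6 | Q CAS | counter=6 r=(5,0) succ=(2,0) retry=(0,2)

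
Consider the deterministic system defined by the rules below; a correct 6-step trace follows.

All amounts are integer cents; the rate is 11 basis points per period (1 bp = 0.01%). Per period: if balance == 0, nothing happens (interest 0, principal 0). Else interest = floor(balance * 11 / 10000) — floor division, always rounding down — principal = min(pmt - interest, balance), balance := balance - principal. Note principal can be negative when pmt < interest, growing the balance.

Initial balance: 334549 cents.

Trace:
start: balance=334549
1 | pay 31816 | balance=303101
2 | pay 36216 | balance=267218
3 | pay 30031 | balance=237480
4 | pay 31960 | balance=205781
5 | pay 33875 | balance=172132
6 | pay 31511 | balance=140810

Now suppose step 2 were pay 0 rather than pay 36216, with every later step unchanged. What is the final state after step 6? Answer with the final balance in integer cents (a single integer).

177186

(re-executing from step 2 with the substitution; state before step 2: balance=303101)
2 | pay 0 | balance=303434
3 | pay 30031 | balance=273736
4 | pay 31960 | balance=242077
5 | pay 33875 | balance=208468
6 | pay 31511 | balance=177186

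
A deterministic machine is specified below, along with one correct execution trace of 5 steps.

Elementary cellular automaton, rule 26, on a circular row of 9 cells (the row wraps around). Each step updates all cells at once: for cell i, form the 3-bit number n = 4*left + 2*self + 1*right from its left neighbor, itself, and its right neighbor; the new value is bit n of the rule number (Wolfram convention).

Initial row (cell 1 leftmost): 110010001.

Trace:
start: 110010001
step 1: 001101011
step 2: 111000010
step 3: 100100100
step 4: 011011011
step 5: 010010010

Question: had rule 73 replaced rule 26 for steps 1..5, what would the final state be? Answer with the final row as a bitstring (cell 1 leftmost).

000110001

(re-executing steps 1..5 under rule 73; state before step 1: 110010001)
step 1: 010000101
step 2: 000110000
step 3: 110110111
step 4: 010110100
step 5: 000110001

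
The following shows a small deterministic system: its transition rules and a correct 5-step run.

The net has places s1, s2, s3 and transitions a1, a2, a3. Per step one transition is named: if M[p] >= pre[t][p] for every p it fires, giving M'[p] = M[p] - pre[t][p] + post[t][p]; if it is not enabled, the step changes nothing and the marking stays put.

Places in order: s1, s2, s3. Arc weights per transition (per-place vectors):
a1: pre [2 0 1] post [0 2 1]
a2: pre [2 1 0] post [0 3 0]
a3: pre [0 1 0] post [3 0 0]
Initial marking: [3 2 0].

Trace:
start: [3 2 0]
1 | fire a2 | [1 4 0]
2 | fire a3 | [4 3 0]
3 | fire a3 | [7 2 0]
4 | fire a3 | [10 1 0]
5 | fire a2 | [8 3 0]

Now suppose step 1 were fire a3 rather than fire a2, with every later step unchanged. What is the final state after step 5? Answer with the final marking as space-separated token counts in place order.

(re-executing from step 1 with the substitution; state before step 1: [3 2 0])
1 | fire a3 | [6 1 0]
2 | fire a3 | [9 0 0]
3 | fire a3 | [9 0 0]
4 | fire a3 | [9 0 0]
5 | fire a2 | [9 0 0]

9 0 0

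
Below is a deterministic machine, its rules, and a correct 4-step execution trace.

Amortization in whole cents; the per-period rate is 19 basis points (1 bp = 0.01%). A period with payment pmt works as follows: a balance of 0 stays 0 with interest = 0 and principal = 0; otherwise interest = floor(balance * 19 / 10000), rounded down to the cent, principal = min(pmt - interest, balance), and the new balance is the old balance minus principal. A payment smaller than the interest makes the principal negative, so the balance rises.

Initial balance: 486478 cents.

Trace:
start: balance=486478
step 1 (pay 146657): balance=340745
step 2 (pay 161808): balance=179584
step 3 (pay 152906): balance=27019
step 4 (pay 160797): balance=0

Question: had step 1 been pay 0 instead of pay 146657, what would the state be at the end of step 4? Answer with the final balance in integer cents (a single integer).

(re-executing from step 1 with the substitution; state before step 1: balance=486478)
step 1 (pay 0): balance=487402
step 2 (pay 161808): balance=326520
step 3 (pay 152906): balance=174234
step 4 (pay 160797): balance=13768

13768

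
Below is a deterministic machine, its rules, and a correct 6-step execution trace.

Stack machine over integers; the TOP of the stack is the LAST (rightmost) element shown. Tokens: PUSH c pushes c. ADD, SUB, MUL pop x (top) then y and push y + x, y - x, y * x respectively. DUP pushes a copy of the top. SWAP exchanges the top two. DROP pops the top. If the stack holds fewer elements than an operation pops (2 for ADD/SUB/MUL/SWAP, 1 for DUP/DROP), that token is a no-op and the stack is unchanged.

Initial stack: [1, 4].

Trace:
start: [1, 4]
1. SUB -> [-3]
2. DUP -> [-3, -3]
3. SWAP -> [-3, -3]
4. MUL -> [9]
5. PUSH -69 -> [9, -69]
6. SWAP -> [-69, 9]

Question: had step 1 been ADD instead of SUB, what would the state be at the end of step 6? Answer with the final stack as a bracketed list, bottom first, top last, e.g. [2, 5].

[-69, 25]

(re-executing from step 1 with the substitution; state before step 1: [1, 4])
1. ADD -> [5]
2. DUP -> [5, 5]
3. SWAP -> [5, 5]
4. MUL -> [25]
5. PUSH -69 -> [25, -69]
6. SWAP -> [-69, 25]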